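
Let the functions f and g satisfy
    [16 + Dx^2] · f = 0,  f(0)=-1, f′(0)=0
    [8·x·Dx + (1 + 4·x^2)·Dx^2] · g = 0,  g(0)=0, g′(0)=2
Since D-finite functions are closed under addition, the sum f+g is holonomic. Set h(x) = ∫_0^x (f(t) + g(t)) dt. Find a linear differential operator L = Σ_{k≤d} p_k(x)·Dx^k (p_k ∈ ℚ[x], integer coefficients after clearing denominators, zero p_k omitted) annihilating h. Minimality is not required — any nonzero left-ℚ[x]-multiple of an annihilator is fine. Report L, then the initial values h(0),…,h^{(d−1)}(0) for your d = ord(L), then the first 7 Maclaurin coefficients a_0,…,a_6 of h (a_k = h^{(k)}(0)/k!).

L = (-512·x + 5120·x^3 + 4096·x^5)·Dx^2 + (16 + 512·x^2 + 2304·x^4 + 2048·x^6)·Dx^3 + (-32·x + 320·x^3 + 256·x^5)·Dx^4 + (1 + 32·x^2 + 144·x^4 + 128·x^6)·Dx^5  (order 5).
h: a_k = 0, -1, 1, 8/3, -2/3, -32/15, 16/15, …
ICs: h(0) = 0, h′(0) = -1, h′′(0) = 2, h′′′(0) = 16, h′′′′(0) = -16.

f: a_k = -1, 0, 8, 0, -32/3, 0, 256/45, …
g: a_k = 0, 2, 0, -8/3, 0, 32/5, 0, …
f+g: L₀ = lclm(L_f,L_g), ord ≤ 2+2.
h=∫₀ˣh₀: take L = L₀·Dx.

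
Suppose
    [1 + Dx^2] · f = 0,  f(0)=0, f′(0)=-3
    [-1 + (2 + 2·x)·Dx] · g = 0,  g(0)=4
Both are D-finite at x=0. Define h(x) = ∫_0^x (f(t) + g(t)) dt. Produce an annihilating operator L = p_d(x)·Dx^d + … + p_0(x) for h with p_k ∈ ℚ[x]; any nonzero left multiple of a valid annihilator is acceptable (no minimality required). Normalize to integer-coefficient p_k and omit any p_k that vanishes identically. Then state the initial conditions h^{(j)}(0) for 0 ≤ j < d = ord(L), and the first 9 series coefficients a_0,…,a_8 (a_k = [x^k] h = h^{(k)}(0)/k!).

f: a_k = 0, -3, 0, 1/2, 0, -1/40, 0, 1/1680, 0, …
g: a_k = 4, 2, -1/2, 1/4, -5/32, 7/64, -21/256, 33/512, -429/8192, …
L₀ := lclm(L_f,L_g); ord L₀ ≤ 2+1.
∫: right-multiply L₀ by Dx.
L = (-7 - 8·x - 4·x^2)·Dx + (6 + 22·x + 24·x^2 + 8·x^3)·Dx^2 + (-7 - 8·x - 4·x^2)·Dx^3 + (6 + 22·x + 24·x^2 + 8·x^3)·Dx^4  (order 4).
h: a_k = 0, 4, -1/2, -1/6, 3/16, -1/32, 9/640, -3/256, 3497/430080, …
ICs: h(0) = 0, h′(0) = 4, h′′(0) = -1, h′′′(0) = -1.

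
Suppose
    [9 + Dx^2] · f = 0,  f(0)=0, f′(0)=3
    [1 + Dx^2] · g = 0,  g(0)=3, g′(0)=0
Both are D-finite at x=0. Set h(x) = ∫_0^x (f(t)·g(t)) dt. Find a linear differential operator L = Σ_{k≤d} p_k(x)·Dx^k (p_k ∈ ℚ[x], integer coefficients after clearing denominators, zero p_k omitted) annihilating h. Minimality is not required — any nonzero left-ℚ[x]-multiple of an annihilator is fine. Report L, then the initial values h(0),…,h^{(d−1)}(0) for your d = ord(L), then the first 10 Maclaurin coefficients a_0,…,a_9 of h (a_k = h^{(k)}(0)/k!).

L = 64·Dx + 20·Dx^3 + Dx^5  (order 5).
h: a_k = 0, 0, 9/2, 0, -9/2, 0, 11/5, 0, -43/70, 0, …
ICs: h(0) = 0, h′(0) = 0, h′′(0) = 9, h′′′(0) = 0, h′′′′(0) = -108.

f: a_k = 0, 3, 0, -9/2, 0, 81/40, 0, -243/560, 0, 243/4480, …
g: a_k = 3, 0, -3/2, 0, 1/8, 0, -1/240, 0, 1/13440, 0, …
L₀ := L_f ⊗_s L_g (sym. prod.), ord ≤ 4.
h=∫h₀ ⇒ L = L₀·Dx.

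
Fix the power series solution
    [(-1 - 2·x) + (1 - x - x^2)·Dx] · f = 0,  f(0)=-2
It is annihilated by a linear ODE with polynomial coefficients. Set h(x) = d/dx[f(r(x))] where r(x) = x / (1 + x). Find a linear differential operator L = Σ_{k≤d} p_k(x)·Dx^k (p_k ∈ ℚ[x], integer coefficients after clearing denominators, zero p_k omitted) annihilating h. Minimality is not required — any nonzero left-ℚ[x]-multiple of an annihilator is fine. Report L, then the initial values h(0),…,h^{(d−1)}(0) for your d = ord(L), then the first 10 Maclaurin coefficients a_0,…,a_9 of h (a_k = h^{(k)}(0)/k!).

L = (2 + 6·x + 12·x^2 + 6·x^3) + (-1 - 5·x - 6·x^2 + x^3 + 3·x^4)·Dx  (order 1).
h: a_k = -2, -4, 0, -8, 10, -24, 42, -80, 144, -260, …
ICs: h(0) = -2.

f: a_k = -2, -2, -4, -6, -10, -16, -26, -42, -68, -110, …
f∘r: x↦r, Dx↦Dx/r' in L_f ⇒ L₀.
h₀' ⇒ L via d/dx closure of L₀.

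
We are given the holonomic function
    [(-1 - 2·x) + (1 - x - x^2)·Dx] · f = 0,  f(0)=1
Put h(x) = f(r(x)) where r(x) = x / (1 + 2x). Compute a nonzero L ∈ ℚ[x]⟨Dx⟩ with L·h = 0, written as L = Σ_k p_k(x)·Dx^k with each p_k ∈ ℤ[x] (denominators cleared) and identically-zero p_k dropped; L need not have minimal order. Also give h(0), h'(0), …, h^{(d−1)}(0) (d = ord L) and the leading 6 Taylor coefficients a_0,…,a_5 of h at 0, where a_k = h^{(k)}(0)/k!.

L = (-1 - 4·x) + (1 + 5·x + 7·x^2 + 2·x^3)·Dx  (order 1).
h: a_k = 1, 1, 0, -1, 3, -8, …
ICs: h(0) = 1.

f: a_k = 1, 1, 2, 3, 5, 8, …
h₀=f(r): pull back L_f along r ⇒ L₀.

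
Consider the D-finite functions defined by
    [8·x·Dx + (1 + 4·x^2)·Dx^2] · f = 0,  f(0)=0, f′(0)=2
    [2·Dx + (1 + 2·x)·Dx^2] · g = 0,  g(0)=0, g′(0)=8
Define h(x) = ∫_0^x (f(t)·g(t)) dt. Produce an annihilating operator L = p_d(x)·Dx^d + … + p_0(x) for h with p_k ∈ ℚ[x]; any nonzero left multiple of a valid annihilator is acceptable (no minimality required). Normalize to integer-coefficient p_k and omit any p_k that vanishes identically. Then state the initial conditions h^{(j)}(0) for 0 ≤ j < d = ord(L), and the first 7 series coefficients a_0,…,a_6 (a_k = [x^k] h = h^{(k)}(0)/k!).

f: a_k = 0, 2, 0, -8/3, 0, 32/5, 0, …
g: a_k = 0, 8, -8, 32/3, -16, 128/5, -128/3, …
Sym-product of L_f,L_g gives L₀ (≤ ord 4).
h=∫h₀ ⇒ L = L₀·Dx.
L = (192 + 704·x + 2560·x^2 + 9984·x^3 + 15360·x^4 + 13312·x^5 + 4096·x^7)·Dx^2 + (72 + 992·x + 4928·x^2 + 15488·x^3 + 34816·x^4 + 47616·x^5 + 35840·x^6 + 6144·x^7 + 14336·x^8)·Dx^3 + (24 + 256·x + 1536·x^2 + 4992·x^3 + 11520·x^4 + 19968·x^5 + 24576·x^6 + 18432·x^7 + 6144·x^8 + 8192·x^9)·Dx^4 + (5 + 36·x + 148·x^2 + 448·x^3 + 1056·x^4 + 1920·x^5 + 2688·x^6 + 3072·x^7 + 2304·x^8 + 1024·x^9 + 1024·x^10)·Dx^5  (order 5).
h: a_k = 0, 0, 0, 16/3, -4, 0, -16/9, …
ICs: h(0) = 0, h′(0) = 0, h′′(0) = 0, h′′′(0) = 32, h′′′′(0) = -96.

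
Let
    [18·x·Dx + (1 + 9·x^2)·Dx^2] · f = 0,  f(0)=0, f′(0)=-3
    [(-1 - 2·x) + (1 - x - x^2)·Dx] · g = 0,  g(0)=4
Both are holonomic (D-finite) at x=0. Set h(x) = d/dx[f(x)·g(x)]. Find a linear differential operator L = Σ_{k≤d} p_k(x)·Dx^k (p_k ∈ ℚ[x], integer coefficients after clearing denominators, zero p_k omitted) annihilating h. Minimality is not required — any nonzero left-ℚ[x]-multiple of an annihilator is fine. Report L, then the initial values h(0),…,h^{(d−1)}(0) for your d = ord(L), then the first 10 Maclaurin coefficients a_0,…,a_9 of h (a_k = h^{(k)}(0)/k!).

f: a_k = 0, -3, 0, 9, 0, -243/5, 0, 2187/7, 0, -2187, …
g: a_k = 4, 4, 8, 12, 20, 32, 52, 84, 136, 220, …
f·g: L₀ = L_f ⊗_s L_g, ord ≤ 2·1.
Differentiate: ansatz ord ≤ ord L₀ ⇒ L.
L = (-30 + 1134·x^2 + 1944·x^3 + 2916·x^4) + (12 + 42·x - 108·x^2 + 198·x^3 + 1944·x^4 + 1944·x^5)·Dx + (-1 - 8·x - 26·x^2 - 36·x^3 - 126·x^4 + 324·x^5 + 243·x^6)·Dx^2  (order 2).
h: a_k = -12, -24, 36, 0, -912, -5472/5, 30972/5, 196704/35, -451116/7, -452064/7, …
ICs: h(0) = -12, h′(0) = -24.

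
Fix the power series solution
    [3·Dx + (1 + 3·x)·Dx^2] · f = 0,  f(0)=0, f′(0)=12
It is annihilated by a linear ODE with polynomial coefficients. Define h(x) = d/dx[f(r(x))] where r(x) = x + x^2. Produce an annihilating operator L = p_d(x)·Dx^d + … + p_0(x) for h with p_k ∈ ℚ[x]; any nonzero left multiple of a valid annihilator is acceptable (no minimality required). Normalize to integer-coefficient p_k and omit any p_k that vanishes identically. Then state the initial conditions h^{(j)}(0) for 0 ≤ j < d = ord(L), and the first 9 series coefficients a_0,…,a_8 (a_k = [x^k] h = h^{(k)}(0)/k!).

L = (1 + 6·x + 6·x^2) + (1 + 5·x + 9·x^2 + 6·x^3)·Dx  (order 1).
h: a_k = 12, -12, 0, 36, -108, 216, -324, 324, 0, …
ICs: h(0) = 12.

f: a_k = 0, 12, -18, 36, -81, 972/5, -486, 8748/7, -6561/2, …
h₀=f(r): pull back L_f along r ⇒ L₀.
h=h₀': d/dx-closure on L₀ ⇒ L.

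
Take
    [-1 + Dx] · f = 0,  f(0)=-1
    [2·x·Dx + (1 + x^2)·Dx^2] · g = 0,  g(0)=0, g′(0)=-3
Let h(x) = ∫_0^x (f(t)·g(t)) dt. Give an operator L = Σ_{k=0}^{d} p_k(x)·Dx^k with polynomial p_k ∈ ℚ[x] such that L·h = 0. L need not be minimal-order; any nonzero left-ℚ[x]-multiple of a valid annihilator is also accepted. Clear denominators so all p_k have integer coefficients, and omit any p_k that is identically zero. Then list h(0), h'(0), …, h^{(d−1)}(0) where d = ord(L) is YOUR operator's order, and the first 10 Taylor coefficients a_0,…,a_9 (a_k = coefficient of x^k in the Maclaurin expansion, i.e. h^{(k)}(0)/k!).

f: a_k = -1, -1, -1/2, -1/6, -1/24, -1/120, -1/720, -1/5040, -1/40320, -1/362880, …
g: a_k = 0, -3, 0, 1, 0, -3/5, 0, 3/7, 0, -1/3, …
L₀ := L_f ⊗_s L_g (sym. prod.), ord ≤ 2.
h=∫₀ˣh₀: take L = L₀·Dx.
L = (1 - 2·x + x^2)·Dx + (-2 + 2·x - 2·x^2)·Dx^2 + (1 + x^2)·Dx^3  (order 3).
h: a_k = 0, 0, 3/2, 1, 1/8, -1/10, 3/80, 11/168, -93/4480, -113/3024, …
ICs: h(0) = 0, h′(0) = 0, h′′(0) = 3.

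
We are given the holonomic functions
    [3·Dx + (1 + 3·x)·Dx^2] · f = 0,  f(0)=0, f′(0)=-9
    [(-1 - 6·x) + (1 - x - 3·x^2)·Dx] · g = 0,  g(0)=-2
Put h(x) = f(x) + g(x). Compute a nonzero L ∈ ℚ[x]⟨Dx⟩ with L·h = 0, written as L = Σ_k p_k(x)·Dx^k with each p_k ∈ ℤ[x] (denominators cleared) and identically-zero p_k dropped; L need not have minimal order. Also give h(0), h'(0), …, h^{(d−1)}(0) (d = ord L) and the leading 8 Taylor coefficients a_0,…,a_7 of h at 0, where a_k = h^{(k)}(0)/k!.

f: a_k = 0, -9, 27/2, -27, 243/4, -729/5, 729/2, -6561/7, …
g: a_k = -2, -2, -8, -14, -38, -80, -194, -434, …
L₀ := lclm(L_f,L_g); ord L₀ ≤ 2+1.
L = (-270 - 1422·x - 3780·x^2 - 2916·x^3 - 2916·x^4)·Dx + (-24 - 468·x - 2736·x^2 - 5616·x^3 - 5994·x^4 - 4860·x^5)·Dx^2 + (11 + 79·x + 129·x^2 - 171·x^3 - 783·x^4 - 1377·x^5 - 972·x^6)·Dx^3  (order 3).
h: a_k = -2, -11, 11/2, -41, 91/4, -1129/5, 341/2, -9599/7, …
ICs: h(0) = -2, h′(0) = -11, h′′(0) = 11.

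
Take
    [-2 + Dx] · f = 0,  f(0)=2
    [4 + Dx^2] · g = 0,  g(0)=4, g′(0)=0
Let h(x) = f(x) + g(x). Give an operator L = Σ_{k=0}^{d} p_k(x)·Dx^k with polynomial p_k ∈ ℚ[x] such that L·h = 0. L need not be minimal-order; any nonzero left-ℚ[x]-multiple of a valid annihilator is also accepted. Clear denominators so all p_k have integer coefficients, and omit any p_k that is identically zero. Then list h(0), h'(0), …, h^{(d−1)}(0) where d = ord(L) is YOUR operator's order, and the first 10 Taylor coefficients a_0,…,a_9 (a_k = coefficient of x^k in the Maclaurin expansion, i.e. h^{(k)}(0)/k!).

f: a_k = 2, 4, 4, 8/3, 4/3, 8/15, 8/45, 16/315, 4/315, 8/2835, …
g: a_k = 4, 0, -8, 0, 8/3, 0, -16/45, 0, 8/315, 0, …
h₀=f+g: left-lcm gives L₀, ord ≤ 3.
L = -8 + 4·Dx - 2·Dx^2 + Dx^3  (order 3).
h: a_k = 6, 4, -4, 8/3, 4, 8/15, -8/45, 16/315, 4/105, 8/2835, …
ICs: h(0) = 6, h′(0) = 4, h′′(0) = -8.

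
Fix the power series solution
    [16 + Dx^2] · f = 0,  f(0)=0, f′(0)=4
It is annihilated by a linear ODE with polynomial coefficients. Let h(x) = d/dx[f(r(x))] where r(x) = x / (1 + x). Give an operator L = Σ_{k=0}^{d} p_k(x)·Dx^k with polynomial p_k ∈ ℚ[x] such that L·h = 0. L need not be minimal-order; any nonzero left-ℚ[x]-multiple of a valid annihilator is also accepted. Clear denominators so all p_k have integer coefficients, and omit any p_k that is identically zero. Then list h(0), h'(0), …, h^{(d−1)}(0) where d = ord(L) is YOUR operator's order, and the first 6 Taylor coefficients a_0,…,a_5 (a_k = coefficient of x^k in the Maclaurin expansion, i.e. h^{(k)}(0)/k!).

L = (22 + 12·x + 6·x^2) + (6 + 18·x + 18·x^2 + 6·x^3)·Dx + (1 + 4·x + 6·x^2 + 4·x^3 + x^4)·Dx^2  (order 2).
h: a_k = 4, -8, -20, 112, -772/3, 360, …
ICs: h(0) = 4, h′(0) = -8.

f: a_k = 0, 4, 0, -32/3, 0, 128/15, …
L₀ from L_f via x↦r, Dx↦r'^{-1}Dx.
Derive L from L₀ (diff closure).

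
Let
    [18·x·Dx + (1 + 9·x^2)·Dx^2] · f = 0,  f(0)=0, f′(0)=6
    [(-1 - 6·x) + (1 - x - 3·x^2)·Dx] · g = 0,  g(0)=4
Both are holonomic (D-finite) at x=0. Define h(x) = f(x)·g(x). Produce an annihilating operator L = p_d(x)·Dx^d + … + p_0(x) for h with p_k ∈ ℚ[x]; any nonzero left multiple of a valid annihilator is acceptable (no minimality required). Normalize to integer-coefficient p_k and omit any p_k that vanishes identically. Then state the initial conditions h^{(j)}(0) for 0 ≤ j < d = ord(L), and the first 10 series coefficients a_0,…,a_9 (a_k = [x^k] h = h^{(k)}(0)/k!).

L = (6 + 18·x + 162·x^2) + (2 - 6·x + 36·x^2 + 162·x^3)·Dx + (-1 + x - 6·x^2 + 9·x^3 + 27·x^4)·Dx^2  (order 2).
h: a_k = 0, 24, 24, 24, 96, 2784/5, 4224/5, 552/35, 89256/35, 703272/35, …
ICs: h(0) = 0, h′(0) = 24.

f: a_k = 0, 6, 0, -18, 0, 486/5, 0, -4374/7, 0, 4374, …
g: a_k = 4, 4, 16, 28, 76, 160, 388, 868, 2032, 4636, …
Product ⇒ symmetric product L₀, ord ≤ 2.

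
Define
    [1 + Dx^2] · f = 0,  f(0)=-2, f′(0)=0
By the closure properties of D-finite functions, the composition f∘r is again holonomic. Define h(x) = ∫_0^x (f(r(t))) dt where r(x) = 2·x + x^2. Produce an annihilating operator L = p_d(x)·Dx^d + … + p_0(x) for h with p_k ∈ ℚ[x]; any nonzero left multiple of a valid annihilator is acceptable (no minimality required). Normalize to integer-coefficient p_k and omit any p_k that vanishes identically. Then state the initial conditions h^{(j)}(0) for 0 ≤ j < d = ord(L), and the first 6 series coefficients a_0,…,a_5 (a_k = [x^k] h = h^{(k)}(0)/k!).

f: a_k = -2, 0, 1, 0, -1/12, 0, …
Substitute x→r, Dx→(1/r')Dx; clear ⇒ L₀.
∫: right-multiply L₀ by Dx.
L = (4 + 12·x + 12·x^2 + 4·x^3)·Dx - Dx^2 + (1 + x)·Dx^3  (order 3).
h: a_k = 0, -2, 0, 4/3, 1, -1/15, …
ICs: h(0) = 0, h′(0) = -2, h′′(0) = 0.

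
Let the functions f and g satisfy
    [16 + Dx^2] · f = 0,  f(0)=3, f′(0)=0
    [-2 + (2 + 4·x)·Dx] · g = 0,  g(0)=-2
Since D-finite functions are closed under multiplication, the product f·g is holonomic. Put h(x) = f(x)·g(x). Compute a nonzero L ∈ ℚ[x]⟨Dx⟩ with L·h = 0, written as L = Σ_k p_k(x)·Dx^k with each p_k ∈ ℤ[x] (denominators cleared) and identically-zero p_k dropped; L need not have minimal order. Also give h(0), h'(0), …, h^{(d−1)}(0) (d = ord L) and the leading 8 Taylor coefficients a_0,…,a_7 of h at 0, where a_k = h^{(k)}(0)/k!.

f: a_k = 3, 0, -24, 0, 32, 0, -256/15, 0, …
g: a_k = -2, -2, 1, -1, 5/4, -7/4, 21/8, -33/8, …
L₀ := L_f ⊗_s L_g (sym. prod.), ord ≤ 2.
L = (19 + 64·x + 64·x^2) + (-2 - 4·x)·Dx + (1 + 4·x + 4·x^2)·Dx^2  (order 2).
h: a_k = -6, -6, 51, 45, -337/4, -181/4, 5281/120, 3811/120, …
ICs: h(0) = -6, h′(0) = -6.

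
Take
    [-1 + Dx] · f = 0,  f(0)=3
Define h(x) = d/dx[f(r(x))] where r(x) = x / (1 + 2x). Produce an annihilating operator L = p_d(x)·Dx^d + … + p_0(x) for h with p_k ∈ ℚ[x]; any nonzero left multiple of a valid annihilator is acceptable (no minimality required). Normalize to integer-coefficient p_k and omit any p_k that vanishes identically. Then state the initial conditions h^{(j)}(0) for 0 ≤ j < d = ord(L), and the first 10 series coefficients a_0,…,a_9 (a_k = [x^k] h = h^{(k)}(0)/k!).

L = (-3 - 8·x) + (-1 - 4·x - 4·x^2)·Dx  (order 1).
h: a_k = 3, -9, 39/2, -71/2, 441/8, -2699/40, 9157/240, 68731/560, -8443151/13440, 236126701/120960, …
ICs: h(0) = 3.

f: a_k = 3, 3, 3/2, 1/2, 1/8, 1/40, 1/240, 1/1680, 1/13440, 1/120960, …
L₀ from L_f via x↦r, Dx↦r'^{-1}Dx.
h₀' ⇒ L via d/dx closure of L₀.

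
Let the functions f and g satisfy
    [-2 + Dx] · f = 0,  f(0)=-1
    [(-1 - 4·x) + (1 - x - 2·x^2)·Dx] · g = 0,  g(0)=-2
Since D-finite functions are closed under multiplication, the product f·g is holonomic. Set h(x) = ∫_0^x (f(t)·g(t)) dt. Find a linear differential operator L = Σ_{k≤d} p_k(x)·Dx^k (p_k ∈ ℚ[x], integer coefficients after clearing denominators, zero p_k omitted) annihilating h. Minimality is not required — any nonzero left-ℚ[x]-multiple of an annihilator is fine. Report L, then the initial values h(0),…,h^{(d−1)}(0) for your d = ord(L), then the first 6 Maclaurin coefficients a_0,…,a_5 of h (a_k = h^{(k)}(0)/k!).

L = (3 + 2·x - 4·x^2)·Dx + (-1 + x + 2·x^2)·Dx^2  (order 2).
h: a_k = 0, 2, 3, 14/3, 43/6, 58/5, …
ICs: h(0) = 0, h′(0) = 2.

f: a_k = -1, -2, -2, -4/3, -2/3, -4/15, …
g: a_k = -2, -2, -6, -10, -22, -42, …
f·g: L₀ = L_f ⊗_s L_g, ord ≤ 1·1.
h=∫₀ˣh₀: take L = L₀·Dx.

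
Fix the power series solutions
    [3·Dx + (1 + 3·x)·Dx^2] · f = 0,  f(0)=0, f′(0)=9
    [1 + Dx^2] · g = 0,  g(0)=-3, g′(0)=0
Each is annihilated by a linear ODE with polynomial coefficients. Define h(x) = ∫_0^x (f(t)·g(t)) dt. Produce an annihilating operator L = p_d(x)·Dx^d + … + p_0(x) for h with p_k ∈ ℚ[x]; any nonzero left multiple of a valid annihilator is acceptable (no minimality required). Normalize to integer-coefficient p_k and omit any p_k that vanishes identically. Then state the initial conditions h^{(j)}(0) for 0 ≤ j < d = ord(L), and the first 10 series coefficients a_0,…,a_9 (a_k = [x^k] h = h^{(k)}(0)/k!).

f: a_k = 0, 9, -27/2, 27, -243/4, 729/5, -729/2, 6561/7, -19683/8, 6561, …
g: a_k = -3, 0, 3/2, 0, -1/8, 0, 1/240, 0, -1/13440, 0, …
h₀=f·g: eliminate ⇒ L₀, order ≤ 2·2.
h=∫₀ˣh₀: take L = L₀·Dx.
L = (-203 - 222·x - 189·x^2 + 432·x^3 + 324·x^4)·Dx + (-84 - 108·x + 648·x^2 + 648·x^3)·Dx^2 + (-208 - 228·x - 54·x^2 + 864·x^3 + 648·x^4)·Dx^3 + (-84 - 108·x + 648·x^2 + 648·x^3)·Dx^4 + (-5 - 6·x + 135·x^2 + 432·x^3 + 324·x^4)·Dx^5  (order 5).
h: a_k = 0, 0, -27/2, 27/2, -135/8, 162/5, -5307/80, 2295/16, -1454037/4480, 60817/80, …
ICs: h(0) = 0, h′(0) = 0, h′′(0) = -27, h′′′(0) = 81, h′′′′(0) = -405.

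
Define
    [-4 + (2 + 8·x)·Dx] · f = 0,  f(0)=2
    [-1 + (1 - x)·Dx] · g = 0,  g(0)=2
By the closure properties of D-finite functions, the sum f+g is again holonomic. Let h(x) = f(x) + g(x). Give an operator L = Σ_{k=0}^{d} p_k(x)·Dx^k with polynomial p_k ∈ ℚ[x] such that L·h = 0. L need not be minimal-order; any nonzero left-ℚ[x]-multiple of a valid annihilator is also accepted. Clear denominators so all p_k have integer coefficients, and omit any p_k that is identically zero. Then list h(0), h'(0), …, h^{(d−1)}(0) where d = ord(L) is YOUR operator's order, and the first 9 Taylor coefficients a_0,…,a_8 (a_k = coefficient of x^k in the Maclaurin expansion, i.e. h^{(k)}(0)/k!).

f: a_k = 2, 4, -4, 8, -20, 56, -168, 528, -1716, …
g: a_k = 2, 2, 2, 2, 2, 2, 2, 2, 2, …
Weyl lclm of L_f,L_g ⇒ L₀ (ord ≤ 2).
L = (8 + 12·x) + (-6 - 8·x - 36·x^2)·Dx + (-1 + 3·x + 22·x^2 - 24·x^3)·Dx^2  (order 2).
h: a_k = 4, 6, -2, 10, -18, 58, -166, 530, -1714, …
ICs: h(0) = 4, h′(0) = 6.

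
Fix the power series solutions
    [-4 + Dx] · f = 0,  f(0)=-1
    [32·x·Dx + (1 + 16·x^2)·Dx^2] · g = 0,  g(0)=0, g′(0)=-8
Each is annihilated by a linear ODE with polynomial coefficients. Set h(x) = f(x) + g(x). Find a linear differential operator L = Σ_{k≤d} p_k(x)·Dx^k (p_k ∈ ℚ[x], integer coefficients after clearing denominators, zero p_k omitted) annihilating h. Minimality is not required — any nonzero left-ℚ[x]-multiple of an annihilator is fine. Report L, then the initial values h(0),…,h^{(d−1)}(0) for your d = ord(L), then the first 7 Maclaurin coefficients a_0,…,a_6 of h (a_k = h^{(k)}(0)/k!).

f: a_k = -1, -4, -8, -32/3, -32/3, -128/15, -256/45, …
g: a_k = 0, -8, 0, 128/3, 0, -2048/5, 0, …
Sum ⇒ L₀ = lclm(L_f,L_g) in ℚ(x)⟨Dx⟩.
L = (32 - 256·x - 512·x^2)·Dx + (-12 + 48·x + 64·x^2 - 256·x^3)·Dx^2 + (1 + 4·x + 16·x^2 + 64·x^3)·Dx^3  (order 3).
h: a_k = -1, -12, -8, 32, -32/3, -6272/15, -256/45, …
ICs: h(0) = -1, h′(0) = -12, h′′(0) = -16.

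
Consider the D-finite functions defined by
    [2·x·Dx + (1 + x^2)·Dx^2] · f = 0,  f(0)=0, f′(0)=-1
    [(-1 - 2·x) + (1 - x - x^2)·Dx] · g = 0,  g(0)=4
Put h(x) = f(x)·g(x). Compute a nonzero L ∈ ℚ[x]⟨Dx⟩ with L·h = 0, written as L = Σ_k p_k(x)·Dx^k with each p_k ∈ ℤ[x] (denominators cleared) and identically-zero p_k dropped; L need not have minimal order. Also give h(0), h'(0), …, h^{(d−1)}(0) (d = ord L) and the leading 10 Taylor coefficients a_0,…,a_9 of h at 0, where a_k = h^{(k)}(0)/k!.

f: a_k = 0, -1, 0, 1/3, 0, -1/5, 0, 1/7, 0, -1/9, …
g: a_k = 4, 4, 8, 12, 20, 32, 52, 84, 136, 220, …
L₀ := L_f ⊗_s L_g (sym. prod.), ord ≤ 2.
L = (2 + 2·x + 6·x^2) + (2 + 2·x + 4·x^2 + 6·x^3)·Dx + (-1 + x + x^3 + x^4)·Dx^2  (order 2).
h: a_k = 0, -4, -4, -20/3, -32/3, -272/15, -144/5, -4868/105, -7892/105, -7684/63, …
ICs: h(0) = 0, h′(0) = -4.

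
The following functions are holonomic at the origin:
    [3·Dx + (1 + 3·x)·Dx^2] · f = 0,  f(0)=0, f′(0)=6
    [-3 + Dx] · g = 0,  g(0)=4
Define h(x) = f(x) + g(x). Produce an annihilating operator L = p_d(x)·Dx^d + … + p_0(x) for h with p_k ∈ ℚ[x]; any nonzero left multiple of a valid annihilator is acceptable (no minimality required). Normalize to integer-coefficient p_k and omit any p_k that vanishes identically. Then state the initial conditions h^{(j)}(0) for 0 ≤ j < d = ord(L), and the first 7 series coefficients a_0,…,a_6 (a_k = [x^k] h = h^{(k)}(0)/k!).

f: a_k = 0, 6, -9, 18, -81/2, 486/5, -243, …
g: a_k = 4, 12, 18, 18, 27/2, 81/10, 81/20, …
L₀ := lclm(L_f,L_g); ord L₀ ≤ 2+1.
L = (-27 - 27·x)·Dx + (3 - 18·x - 27·x^2)·Dx^2 + (2 + 9·x + 9·x^2)·Dx^3  (order 3).
h: a_k = 4, 18, 9, 36, -27, 1053/10, -4779/20, …
ICs: h(0) = 4, h′(0) = 18, h′′(0) = 18.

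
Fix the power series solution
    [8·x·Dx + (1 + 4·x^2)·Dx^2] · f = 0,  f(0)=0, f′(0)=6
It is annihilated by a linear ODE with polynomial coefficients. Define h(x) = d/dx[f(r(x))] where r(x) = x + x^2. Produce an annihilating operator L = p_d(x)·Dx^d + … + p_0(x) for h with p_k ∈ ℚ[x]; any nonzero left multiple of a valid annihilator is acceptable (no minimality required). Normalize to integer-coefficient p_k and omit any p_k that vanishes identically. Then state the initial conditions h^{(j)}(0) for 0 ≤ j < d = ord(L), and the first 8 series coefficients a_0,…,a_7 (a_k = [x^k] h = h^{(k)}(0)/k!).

L = (-2 + 8·x + 32·x^2 + 48·x^3 + 24·x^4) + (1 + 2·x + 4·x^2 + 16·x^3 + 20·x^4 + 8·x^5)·Dx  (order 1).
h: a_k = 6, 12, -24, -96, -24, 528, 960, -1536, …
ICs: h(0) = 6.

f: a_k = 0, 6, 0, -8, 0, 96/5, 0, -384/7, …
L₀ from L_f via x↦r, Dx↦r'^{-1}Dx.
Differentiate: ansatz ord ≤ ord L₀ ⇒ L.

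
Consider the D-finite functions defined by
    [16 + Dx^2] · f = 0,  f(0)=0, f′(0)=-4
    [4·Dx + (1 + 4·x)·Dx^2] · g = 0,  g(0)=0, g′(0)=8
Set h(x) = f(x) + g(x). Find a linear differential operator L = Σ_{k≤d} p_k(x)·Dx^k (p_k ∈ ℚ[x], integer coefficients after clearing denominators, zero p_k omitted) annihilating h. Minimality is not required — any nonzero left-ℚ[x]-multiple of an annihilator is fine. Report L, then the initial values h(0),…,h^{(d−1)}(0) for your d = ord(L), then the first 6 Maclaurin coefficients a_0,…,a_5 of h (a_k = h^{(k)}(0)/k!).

L = (448 + 512·x + 1024·x^2)·Dx + (48 + 320·x + 768·x^2 + 1024·x^3)·Dx^2 + (28 + 32·x + 64·x^2)·Dx^3 + (3 + 20·x + 48·x^2 + 64·x^3)·Dx^4  (order 4).
h: a_k = 0, 4, -16, 160/3, -128, 6016/15, …
ICs: h(0) = 0, h′(0) = 4, h′′(0) = -32, h′′′(0) = 320.

f: a_k = 0, -4, 0, 32/3, 0, -128/15, …
g: a_k = 0, 8, -16, 128/3, -128, 2048/5, …
Sum ⇒ L₀ = lclm(L_f,L_g) in ℚ(x)⟨Dx⟩.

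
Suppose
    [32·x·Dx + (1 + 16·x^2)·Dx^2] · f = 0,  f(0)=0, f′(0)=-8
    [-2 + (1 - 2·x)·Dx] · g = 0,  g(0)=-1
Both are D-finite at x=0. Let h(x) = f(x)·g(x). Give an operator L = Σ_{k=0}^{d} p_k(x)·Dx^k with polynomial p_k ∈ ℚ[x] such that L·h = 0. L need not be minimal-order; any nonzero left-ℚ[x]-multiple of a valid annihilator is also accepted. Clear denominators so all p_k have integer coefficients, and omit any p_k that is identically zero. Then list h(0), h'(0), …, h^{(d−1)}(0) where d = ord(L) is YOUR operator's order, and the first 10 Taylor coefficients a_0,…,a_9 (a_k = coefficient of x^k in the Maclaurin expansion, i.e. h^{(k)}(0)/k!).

f: a_k = 0, -8, 0, 128/3, 0, -2048/5, 0, 32768/7, 0, -524288/9, …
g: a_k = -1, -2, -4, -8, -16, -32, -64, -128, -256, -512, …
L₀ := L_f ⊗_s L_g (sym. prod.), ord ≤ 2.
L = 64·x + (4 - 32·x + 128·x^2)·Dx + (-1 + 2·x - 16·x^2 + 32·x^3)·Dx^2  (order 2).
h: a_k = 0, 8, 16, -32/3, -64/3, 5504/15, 11008/15, -337408/105, -674816/105, 14301184/315, …
ICs: h(0) = 0, h′(0) = 8.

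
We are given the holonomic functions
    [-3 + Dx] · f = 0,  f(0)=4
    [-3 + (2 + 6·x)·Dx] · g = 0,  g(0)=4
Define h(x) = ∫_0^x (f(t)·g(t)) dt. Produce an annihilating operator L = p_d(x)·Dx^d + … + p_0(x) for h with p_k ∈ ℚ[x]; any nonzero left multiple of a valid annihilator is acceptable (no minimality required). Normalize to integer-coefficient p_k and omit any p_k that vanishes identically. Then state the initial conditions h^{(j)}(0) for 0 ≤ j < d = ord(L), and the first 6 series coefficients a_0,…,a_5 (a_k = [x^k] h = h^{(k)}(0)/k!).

f: a_k = 4, 12, 18, 18, 27/2, 81/10, …
g: a_k = 4, 6, -9/2, 27/4, -405/32, 1701/64, …
Product ⇒ symmetric product L₀, ord ≤ 1.
∫: right-multiply L₀ by Dx.
L = (-9 - 18·x)·Dx + (2 + 6·x)·Dx^2  (order 2).
h: a_k = 0, 16, 36, 42, 153/4, 891/40, …
ICs: h(0) = 0, h′(0) = 16.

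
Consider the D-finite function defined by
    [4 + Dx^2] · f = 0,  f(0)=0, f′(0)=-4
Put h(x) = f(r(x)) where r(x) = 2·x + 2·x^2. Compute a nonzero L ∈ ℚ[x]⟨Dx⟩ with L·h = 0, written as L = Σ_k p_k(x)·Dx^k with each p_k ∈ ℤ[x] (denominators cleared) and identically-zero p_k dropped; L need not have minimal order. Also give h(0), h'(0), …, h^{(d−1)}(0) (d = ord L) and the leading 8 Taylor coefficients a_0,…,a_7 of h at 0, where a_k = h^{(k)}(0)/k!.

f: a_k = 0, -4, 0, 8/3, 0, -8/15, 0, 16/315, …
h₀=f(r): pull back L_f along r ⇒ L₀.
L = (16 + 96·x + 192·x^2 + 128·x^3) - 2·Dx + (1 + 2·x)·Dx^2  (order 2).
h: a_k = 0, -8, -8, 64/3, 64, 704/15, -64, -51712/315, …
ICs: h(0) = 0, h′(0) = -8.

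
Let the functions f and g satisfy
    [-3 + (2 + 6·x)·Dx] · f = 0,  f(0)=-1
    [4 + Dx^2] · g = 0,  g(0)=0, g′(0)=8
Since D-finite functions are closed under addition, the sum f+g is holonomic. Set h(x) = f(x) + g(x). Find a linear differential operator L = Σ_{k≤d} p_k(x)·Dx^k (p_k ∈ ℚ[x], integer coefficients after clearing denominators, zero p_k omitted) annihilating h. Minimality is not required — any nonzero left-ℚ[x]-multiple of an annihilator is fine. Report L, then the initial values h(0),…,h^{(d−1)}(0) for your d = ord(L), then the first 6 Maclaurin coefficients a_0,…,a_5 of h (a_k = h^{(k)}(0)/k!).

f: a_k = -1, -3/2, 9/8, -27/16, 405/128, -1701/256, …
g: a_k = 0, 8, 0, -16/3, 0, 16/15, …
L₀ := lclm(L_f,L_g); ord L₀ ≤ 1+2.
L = (-516 - 1152·x - 1728·x^2) + (56 + 936·x + 3456·x^2 + 3456·x^3)·Dx + (-129 - 288·x - 432·x^2)·Dx^2 + (14 + 234·x + 864·x^2 + 864·x^3)·Dx^3  (order 3).
h: a_k = -1, 13/2, 9/8, -337/48, 405/128, -21419/3840, …
ICs: h(0) = -1, h′(0) = 13/2, h′′(0) = 9/4.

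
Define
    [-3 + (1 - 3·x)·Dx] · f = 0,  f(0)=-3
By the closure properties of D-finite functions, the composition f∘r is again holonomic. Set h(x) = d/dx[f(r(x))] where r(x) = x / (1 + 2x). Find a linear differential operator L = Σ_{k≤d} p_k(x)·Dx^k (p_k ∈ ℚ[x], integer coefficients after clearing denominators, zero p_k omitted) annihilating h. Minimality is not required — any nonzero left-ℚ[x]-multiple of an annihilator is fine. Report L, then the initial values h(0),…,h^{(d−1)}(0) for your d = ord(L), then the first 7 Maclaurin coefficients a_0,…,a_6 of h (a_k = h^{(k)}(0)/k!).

L = 4 + (-2 + 2·x)·Dx  (order 1).
h: a_k = -9, -18, -27, -36, -45, -54, -63, …
ICs: h(0) = -9.

f: a_k = -3, -9, -27, -81, -243, -729, -2187, …
Change of var in L_f (x↦r) gives L₀.
Differentiate: ansatz ord ≤ ord L₀ ⇒ L.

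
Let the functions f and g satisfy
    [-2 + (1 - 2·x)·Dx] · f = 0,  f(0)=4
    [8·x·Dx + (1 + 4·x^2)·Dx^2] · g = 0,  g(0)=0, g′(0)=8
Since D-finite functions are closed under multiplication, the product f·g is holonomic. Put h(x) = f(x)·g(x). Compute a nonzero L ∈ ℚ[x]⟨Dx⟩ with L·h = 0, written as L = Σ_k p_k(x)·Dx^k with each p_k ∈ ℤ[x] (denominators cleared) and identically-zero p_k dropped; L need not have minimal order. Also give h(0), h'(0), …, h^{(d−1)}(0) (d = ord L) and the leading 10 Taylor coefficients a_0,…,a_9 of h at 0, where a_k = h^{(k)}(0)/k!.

f: a_k = 4, 8, 16, 32, 64, 128, 256, 512, 1024, 2048, …
g: a_k = 0, 8, 0, -32/3, 0, 128/5, 0, -512/7, 0, 2048/9, …
f·g: L₀ = L_f ⊗_s L_g, ord ≤ 1·2.
L = 16·x + (4 - 8·x + 32·x^2)·Dx + (-1 + 2·x - 4·x^2 + 8·x^3)·Dx^2  (order 2).
h: a_k = 0, 32, 64, 256/3, 512/3, 6656/15, 13312/15, 155648/105, 311296/105, 2154496/315, …
ICs: h(0) = 0, h′(0) = 32.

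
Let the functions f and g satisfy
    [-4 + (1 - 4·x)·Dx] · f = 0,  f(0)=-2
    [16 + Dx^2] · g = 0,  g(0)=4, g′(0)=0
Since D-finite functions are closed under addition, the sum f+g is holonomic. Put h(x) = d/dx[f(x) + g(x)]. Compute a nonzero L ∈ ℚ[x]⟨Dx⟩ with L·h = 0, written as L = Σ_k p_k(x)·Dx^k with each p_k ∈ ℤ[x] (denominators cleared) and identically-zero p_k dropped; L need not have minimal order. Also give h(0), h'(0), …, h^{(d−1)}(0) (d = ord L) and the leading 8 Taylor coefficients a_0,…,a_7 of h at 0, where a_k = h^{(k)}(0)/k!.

L = (1664 - 1024·x + 2048·x^2) + (-112 + 576·x - 768·x^2 + 1024·x^3)·Dx + (104 - 64·x + 128·x^2)·Dx^2 + (-7 + 36·x - 48·x^2 + 64·x^3)·Dx^3  (order 3).
h: a_k = -8, -128, -384, -5632/3, -10240, -739328/15, -229376, -330285056/315, …
ICs: h(0) = -8, h′(0) = -128, h′′(0) = -768.

f: a_k = -2, -8, -32, -128, -512, -2048, -8192, -32768, …
g: a_k = 4, 0, -32, 0, 128/3, 0, -1024/45, 0, …
Sum ⇒ L₀ = lclm(L_f,L_g) in ℚ(x)⟨Dx⟩.
h₀' ⇒ L via d/dx closure of L₀.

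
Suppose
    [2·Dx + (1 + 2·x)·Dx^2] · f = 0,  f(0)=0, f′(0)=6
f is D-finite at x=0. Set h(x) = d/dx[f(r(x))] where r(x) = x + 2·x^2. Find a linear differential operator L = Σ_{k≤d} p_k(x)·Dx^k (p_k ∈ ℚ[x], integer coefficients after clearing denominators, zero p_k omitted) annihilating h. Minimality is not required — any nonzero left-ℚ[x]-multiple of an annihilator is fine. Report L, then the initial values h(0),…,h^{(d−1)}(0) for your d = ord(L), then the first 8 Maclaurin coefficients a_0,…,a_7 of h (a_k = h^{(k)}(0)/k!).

L = (-2 + 8·x + 16·x^2) + (1 + 6·x + 12·x^2 + 16·x^3)·Dx  (order 1).
h: a_k = 6, 12, -48, 48, 96, -384, 384, 768, …
ICs: h(0) = 6.

f: a_k = 0, 6, -6, 8, -12, 96/5, -32, 384/7, …
h₀=f(r): pull back L_f along r ⇒ L₀.
Derive L from L₀ (diff closure).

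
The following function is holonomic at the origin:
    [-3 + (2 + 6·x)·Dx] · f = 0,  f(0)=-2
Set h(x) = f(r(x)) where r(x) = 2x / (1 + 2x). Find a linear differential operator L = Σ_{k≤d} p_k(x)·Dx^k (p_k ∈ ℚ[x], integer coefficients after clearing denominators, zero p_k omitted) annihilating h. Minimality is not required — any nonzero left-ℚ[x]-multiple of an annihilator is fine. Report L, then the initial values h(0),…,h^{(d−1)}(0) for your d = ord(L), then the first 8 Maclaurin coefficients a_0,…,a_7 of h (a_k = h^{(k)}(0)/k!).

f: a_k = -2, -3, 9/4, -27/8, 405/64, -1701/128, 15309/512, -72171/1024, …
Change of var in L_f (x↦r) gives L₀.
L = -3 + (1 + 10·x + 16·x^2)·Dx  (order 1).
h: a_k = -2, -6, 21, -87, 1677/4, -9069/4, 106305/8, -658335/8, …
ICs: h(0) = -2.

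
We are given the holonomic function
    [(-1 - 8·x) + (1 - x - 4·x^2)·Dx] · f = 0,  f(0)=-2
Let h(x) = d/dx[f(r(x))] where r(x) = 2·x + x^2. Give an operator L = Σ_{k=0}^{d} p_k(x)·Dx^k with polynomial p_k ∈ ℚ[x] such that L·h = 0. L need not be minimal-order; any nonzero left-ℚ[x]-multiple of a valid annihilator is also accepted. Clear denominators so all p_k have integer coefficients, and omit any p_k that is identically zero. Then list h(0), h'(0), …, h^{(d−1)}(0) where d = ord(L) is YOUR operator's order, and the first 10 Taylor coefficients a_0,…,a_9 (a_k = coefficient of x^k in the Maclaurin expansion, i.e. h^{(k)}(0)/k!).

f: a_k = -2, -2, -10, -18, -58, -130, -362, -882, -2330, -5858, …
f∘r: x↦r, Dx↦Dx/r' in L_f ⇒ L₀.
h=h₀': d/dx-closure on L₀ ⇒ L.
L = (21 + 150·x + 987·x^2 + 2192·x^3 + 2148·x^4 + 960·x^5 + 160·x^6) + (-1 - 15·x + 27·x^2 + 345·x^3 + 700·x^4 + 588·x^5 + 224·x^6 + 32·x^7)·Dx  (order 1).
h: a_k = -4, -84, -552, -4616, -30620, -209868, -1352848, -8670032, -54334260, -337302340, …
ICs: h(0) = -4.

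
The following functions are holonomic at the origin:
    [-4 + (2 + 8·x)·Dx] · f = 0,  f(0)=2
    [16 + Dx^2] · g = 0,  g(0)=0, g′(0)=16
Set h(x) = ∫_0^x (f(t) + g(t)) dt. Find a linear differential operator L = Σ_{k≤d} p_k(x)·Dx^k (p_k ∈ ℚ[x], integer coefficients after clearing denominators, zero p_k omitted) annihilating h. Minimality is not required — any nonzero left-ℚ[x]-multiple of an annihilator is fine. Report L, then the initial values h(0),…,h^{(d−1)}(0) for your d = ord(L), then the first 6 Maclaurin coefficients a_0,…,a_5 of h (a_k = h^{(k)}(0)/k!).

L = (-224 - 1024·x - 2048·x^2)·Dx + (48 + 704·x + 3072·x^2 + 4096·x^3)·Dx^2 + (-14 - 64·x - 128·x^2)·Dx^3 + (3 + 44·x + 192·x^2 + 256·x^3)·Dx^4  (order 4).
h: a_k = 0, 2, 10, -4/3, -26/3, -4, …
ICs: h(0) = 0, h′(0) = 2, h′′(0) = 20, h′′′(0) = -8.

f: a_k = 2, 4, -4, 8, -20, 56, …
g: a_k = 0, 16, 0, -128/3, 0, 512/15, …
Weyl lclm of L_f,L_g ⇒ L₀ (ord ≤ 3).
Integrate: L := L₀·Dx.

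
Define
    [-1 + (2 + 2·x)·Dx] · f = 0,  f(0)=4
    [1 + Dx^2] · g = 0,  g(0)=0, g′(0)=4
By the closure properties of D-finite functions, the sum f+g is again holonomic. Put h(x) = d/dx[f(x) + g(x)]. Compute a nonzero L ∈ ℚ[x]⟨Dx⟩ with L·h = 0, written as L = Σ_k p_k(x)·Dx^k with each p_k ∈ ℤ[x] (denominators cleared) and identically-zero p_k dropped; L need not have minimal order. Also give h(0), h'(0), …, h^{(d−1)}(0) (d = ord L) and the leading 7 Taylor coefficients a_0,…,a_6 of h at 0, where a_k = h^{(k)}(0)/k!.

L = (-19 - 8·x - 4·x^2) + (-14 - 30·x - 24·x^2 - 8·x^3)·Dx + (-19 - 8·x - 4·x^2)·Dx^2 + (-14 - 30·x - 24·x^2 - 8·x^3)·Dx^3  (order 3).
h: a_k = 6, -1, -5/4, -5/8, 137/192, -63/128, 10267/23040, …
ICs: h(0) = 6, h′(0) = -1, h′′(0) = -5/2.

f: a_k = 4, 2, -1/2, 1/4, -5/32, 7/64, -21/256, …
g: a_k = 0, 4, 0, -2/3, 0, 1/30, 0, …
h₀=f+g: left-lcm gives L₀, ord ≤ 3.
h=h₀': d/dx-closure on L₀ ⇒ L.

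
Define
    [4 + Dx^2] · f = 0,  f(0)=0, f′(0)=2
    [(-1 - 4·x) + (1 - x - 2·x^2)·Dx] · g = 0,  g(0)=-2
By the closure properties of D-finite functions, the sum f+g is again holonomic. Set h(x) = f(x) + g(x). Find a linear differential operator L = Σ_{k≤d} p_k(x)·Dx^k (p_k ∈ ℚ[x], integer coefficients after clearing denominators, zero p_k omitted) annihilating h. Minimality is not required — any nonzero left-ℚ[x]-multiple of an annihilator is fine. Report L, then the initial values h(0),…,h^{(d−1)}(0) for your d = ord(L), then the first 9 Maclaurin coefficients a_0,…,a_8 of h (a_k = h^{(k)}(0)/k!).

f: a_k = 0, 2, 0, -4/3, 0, 4/15, 0, -8/315, 0, …
g: a_k = -2, -2, -6, -10, -22, -42, -86, -170, -342, …
L₀ := lclm(L_f,L_g); ord L₀ ≤ 2+1.
L = (-68 - 304·x - 200·x^2 - 320·x^3 - 160·x^4 - 128·x^5) + (20 - 12·x - 24·x^2 - 8·x^3 - 48·x^4 - 96·x^5 - 64·x^6)·Dx + (-17 - 76·x - 50·x^2 - 80·x^3 - 40·x^4 - 32·x^5)·Dx^2 + (5 - 3·x - 6·x^2 - 2·x^3 - 12·x^4 - 24·x^5 - 16·x^6)·Dx^3  (order 3).
h: a_k = -2, 0, -6, -34/3, -22, -626/15, -86, -53558/315, -342, …
ICs: h(0) = -2, h′(0) = 0, h′′(0) = -12.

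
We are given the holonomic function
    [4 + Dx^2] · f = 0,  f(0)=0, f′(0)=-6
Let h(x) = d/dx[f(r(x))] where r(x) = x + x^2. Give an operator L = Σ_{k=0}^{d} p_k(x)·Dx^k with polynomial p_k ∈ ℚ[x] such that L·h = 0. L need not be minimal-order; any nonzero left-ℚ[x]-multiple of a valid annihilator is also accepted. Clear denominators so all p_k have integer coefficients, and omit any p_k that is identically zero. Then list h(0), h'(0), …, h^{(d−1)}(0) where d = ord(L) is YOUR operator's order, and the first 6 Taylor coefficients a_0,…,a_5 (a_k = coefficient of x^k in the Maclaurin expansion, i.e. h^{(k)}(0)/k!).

L = (16 + 32·x + 96·x^2 + 128·x^3 + 64·x^4) + (-6 - 12·x)·Dx + (1 + 4·x + 4·x^2)·Dx^2  (order 2).
h: a_k = -6, -12, 12, 48, 56, 0, …
ICs: h(0) = -6, h′(0) = -12.

f: a_k = 0, -6, 0, 4, 0, -4/5, …
h₀=f(r): pull back L_f along r ⇒ L₀.
Derive L from L₀ (diff closure).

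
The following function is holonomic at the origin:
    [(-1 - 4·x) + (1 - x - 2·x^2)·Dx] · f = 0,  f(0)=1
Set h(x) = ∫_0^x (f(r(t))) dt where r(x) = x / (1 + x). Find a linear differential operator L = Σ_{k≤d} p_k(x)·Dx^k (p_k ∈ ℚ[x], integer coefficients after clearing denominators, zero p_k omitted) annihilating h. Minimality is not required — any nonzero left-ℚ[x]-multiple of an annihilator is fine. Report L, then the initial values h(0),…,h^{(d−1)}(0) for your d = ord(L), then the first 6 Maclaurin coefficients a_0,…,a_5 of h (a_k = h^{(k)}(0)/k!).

L = (1 + 5·x)·Dx + (-1 - 2·x + x^2 + 2·x^3)·Dx^2  (order 2).
h: a_k = 0, 1, 1/2, 2/3, 0, 4/5, …
ICs: h(0) = 0, h′(0) = 1.

f: a_k = 1, 1, 3, 5, 11, 21, …
f∘r: x↦r, Dx↦Dx/r' in L_f ⇒ L₀.
h=∫h₀ ⇒ L = L₀·Dx.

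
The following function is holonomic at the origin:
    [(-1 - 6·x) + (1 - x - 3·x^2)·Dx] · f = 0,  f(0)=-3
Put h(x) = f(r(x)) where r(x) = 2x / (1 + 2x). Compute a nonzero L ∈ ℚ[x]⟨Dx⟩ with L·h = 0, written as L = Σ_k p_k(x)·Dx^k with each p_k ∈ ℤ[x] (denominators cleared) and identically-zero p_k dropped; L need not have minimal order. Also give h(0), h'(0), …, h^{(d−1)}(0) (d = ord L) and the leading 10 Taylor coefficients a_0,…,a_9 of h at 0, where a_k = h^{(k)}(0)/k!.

f: a_k = -3, -3, -12, -21, -57, -120, -291, -651, -1524, -3477, …
h₀=f(r): pull back L_f along r ⇒ L₀.
L = (2 + 28·x) + (-1 - 4·x + 8·x^2 + 24·x^3)·Dx  (order 1).
h: a_k = -3, -6, -36, 0, -432, 864, -6912, 24192, -131328, 552960, …
ICs: h(0) = -3.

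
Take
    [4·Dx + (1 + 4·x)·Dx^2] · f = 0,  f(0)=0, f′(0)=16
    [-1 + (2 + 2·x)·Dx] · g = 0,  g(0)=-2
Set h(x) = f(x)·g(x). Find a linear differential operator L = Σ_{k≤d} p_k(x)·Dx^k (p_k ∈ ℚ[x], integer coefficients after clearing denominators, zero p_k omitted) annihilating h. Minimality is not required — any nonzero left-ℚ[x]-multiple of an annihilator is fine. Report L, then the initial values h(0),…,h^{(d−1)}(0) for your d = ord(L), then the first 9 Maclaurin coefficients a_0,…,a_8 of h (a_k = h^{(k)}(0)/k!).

f: a_k = 0, 16, -32, 256/3, -256, 4096/5, -8192/3, 65536/7, -32768, …
g: a_k = -2, -1, 1/4, -1/8, 5/64, -7/128, 21/512, -33/1024, 429/16384, …
Sym-product of L_f,L_g gives L₀ (≤ ord 2).
L = (-5 + 4·x) + (12 + 12·x)·Dx + (4 + 24·x + 36·x^2 + 16·x^3)·Dx^2  (order 2).
h: a_k = 0, -32, 48, -404/3, 1250/3, -81349/60, 547691/120, -52913387/3360, 372033667/6720, …
ICs: h(0) = 0, h′(0) = -32.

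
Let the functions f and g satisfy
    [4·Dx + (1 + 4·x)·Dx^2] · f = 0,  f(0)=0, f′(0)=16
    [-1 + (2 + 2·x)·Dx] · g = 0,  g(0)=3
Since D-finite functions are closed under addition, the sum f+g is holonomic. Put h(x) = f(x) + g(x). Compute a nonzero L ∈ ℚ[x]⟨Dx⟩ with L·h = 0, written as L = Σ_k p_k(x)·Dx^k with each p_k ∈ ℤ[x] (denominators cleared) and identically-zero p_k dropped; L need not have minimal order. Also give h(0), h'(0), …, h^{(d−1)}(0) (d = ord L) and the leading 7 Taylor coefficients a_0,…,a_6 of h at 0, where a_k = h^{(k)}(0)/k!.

f: a_k = 0, 16, -32, 256/3, -256, 4096/5, -8192/3, …
g: a_k = 3, 3/2, -3/8, 3/16, -15/128, 21/256, -63/1024, …
h₀=f+g: left-lcm gives L₀, ord ≤ 3.
L = (52 + 16·x)·Dx + (125 + 232·x + 80·x^2)·Dx^2 + (14 + 78·x + 96·x^2 + 32·x^3)·Dx^3  (order 3).
h: a_k = 3, 35/2, -259/8, 4105/48, -32783/128, 1048681/1280, -8388797/3072, …
ICs: h(0) = 3, h′(0) = 35/2, h′′(0) = -259/4.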